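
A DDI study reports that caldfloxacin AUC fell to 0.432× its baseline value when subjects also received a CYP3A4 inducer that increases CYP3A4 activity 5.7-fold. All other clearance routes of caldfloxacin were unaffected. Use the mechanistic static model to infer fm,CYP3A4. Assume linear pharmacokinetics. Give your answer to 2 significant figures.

0.28

Let fm be the CYP3A4 fraction. New clearance relative to baseline = fm × 5.7 + (1 − fm).
AUC ratio = 1 / (new CL fraction), so new CL fraction = 1 / 0.432 = 2.315.
fm × 5.7 + 1 − fm = 2.315  ⇒  fm × (5.7 − 1) = 1.315  ⇒  fm = 0.28.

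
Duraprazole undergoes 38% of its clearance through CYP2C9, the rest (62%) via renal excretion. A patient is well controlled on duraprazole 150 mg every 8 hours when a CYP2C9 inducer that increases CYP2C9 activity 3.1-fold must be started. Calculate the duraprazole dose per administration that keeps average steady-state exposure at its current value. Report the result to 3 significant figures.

The CYP2C9 pathway (38% of clearance) is boosted to 3.1× activity: 0.38 × 3.1 = 1.178.
Non-CYP routes (62%) are unchanged.
New clearance relative to baseline: 1.178 + 0.62 = 1.798.
Css,avg = (dose rate)/CL, so holding Css fixed requires dose ∝ CL: 150 × 1.798 = 270 mg.

270 mg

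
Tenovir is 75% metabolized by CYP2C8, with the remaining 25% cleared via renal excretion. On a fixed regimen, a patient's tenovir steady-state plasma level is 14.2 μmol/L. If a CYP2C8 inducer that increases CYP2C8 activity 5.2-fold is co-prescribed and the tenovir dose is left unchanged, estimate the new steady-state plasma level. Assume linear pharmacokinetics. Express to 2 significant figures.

3.4 μmol/L

The CYP2C8 pathway (75% of clearance) rises to 5.2× activity: 0.75 × 5.2 = 3.9.
The remaining 25% of clearance is unaffected.
CL_new/CL_old = 3.9 + 0.25 = 4.15.
Steady-state plasma level ∝ 1/CL, so new value = 14.2 / 4.15 = 3.4 μmol/L.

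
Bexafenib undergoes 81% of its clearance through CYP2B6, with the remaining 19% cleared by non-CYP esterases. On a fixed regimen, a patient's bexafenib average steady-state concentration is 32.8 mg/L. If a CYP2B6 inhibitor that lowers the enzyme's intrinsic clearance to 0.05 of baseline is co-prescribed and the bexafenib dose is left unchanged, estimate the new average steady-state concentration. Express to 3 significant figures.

The CYP2B6 pathway (81% of clearance) drops to 0.05× activity: 0.81 × 0.05 = 0.0405.
The remaining 19% of clearance is unaffected.
CL_new/CL_old = 0.0405 + 0.19 = 0.2305.
New average steady-state concentration = baseline ÷ relative clearance = 32.8 / 0.2305 = 142 mg/L.

142 mg/L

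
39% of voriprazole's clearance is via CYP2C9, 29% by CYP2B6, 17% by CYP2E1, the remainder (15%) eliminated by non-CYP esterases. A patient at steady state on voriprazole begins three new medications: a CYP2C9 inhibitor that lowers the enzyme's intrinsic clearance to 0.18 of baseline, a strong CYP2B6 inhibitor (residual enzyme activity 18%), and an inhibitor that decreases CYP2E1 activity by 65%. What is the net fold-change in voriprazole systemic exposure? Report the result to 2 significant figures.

3.0

The CYP2C9 pathway (39% of clearance) falls to 0.18× activity: 0.39 × 0.18 = 0.0702.
The CYP2B6 pathway (29% of clearance) drops to 0.18× activity: 0.29 × 0.18 = 0.0522.
The CYP2E1 pathway (17% of clearance) is reduced to 0.35× activity: 0.17 × 0.35 = 0.0595.
The remaining 15% of clearance is unaffected.
New clearance relative to baseline: 0.0702 + 0.0522 + 0.0595 + 0.15 = 0.3319.
Net systemic exposure ratio = 1 / 0.3319 = 3.0.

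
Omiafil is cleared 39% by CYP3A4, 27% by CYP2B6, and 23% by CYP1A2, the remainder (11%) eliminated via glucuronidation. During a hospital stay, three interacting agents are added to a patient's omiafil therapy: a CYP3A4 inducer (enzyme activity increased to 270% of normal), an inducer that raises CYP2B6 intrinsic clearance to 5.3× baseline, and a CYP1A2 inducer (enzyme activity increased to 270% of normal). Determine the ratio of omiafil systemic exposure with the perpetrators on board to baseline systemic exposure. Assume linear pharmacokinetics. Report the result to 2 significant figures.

0.31

CYP3A4: 0.39 × 2.7 = 1.053
CYP2B6: 0.27 × 5.3 = 1.431
CYP1A2: 0.23 × 2.7 = 0.621
Other: 0.11 (unchanged)
CL_new/CL_old = 1.053 + 1.431 + 0.621 + 0.11 = 3.215.
Net systemic exposure ratio = 1 / 3.215 = 0.31.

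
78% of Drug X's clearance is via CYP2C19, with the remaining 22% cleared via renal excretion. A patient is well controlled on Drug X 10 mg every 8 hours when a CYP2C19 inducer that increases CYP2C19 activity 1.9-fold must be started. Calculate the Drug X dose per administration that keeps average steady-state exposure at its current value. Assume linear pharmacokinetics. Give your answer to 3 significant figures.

CYP2C19: 0.78 × 1.9 = 1.482
Other: 0.22 (unchanged)
Relative clearance = 1.482 + 0.22 = 1.702.
To maintain the same steady-state level, dose must scale with clearance: new dose = 10 × 1.702 = 17.0 mg.

17.0 mg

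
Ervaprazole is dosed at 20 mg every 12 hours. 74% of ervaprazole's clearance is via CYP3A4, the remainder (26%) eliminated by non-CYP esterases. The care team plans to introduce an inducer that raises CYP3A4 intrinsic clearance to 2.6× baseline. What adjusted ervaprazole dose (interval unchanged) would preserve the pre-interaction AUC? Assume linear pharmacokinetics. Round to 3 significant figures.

CYP3A4: 0.74 × 2.6 = 1.924
Other: 0.26 (unchanged)
CL_new/CL_old = 1.924 + 0.26 = 2.184.
Css,avg = (dose rate)/CL, so holding Css fixed requires dose ∝ CL: 20 × 2.184 = 43.7 mg.

43.7 mg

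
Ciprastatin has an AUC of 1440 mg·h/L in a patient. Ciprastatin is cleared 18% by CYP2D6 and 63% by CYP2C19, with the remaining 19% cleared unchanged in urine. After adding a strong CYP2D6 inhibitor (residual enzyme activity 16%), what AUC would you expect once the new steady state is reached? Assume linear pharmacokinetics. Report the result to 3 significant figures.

The CYP2D6 pathway (18% of clearance) falls to 0.16× activity: 0.18 × 0.16 = 0.0288.
CYP2C19 (63%) and the residual 19% are unaffected.
Relative clearance = 0.0288 + 0.63 + 0.19 = 0.8488.
AUC ∝ 1/CL, so new value = 1440 / 0.8488 = 1.70 × 10³ mg·h/L.

1.70 × 10³ mg·h/L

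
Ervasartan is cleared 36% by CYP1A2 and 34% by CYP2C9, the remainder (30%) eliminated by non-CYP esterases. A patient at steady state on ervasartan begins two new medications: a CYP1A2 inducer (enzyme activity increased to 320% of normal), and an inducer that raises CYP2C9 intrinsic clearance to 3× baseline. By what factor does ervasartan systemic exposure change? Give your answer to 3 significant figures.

CYP1A2: 0.36 × 3.2 = 1.152
CYP2C9: 0.34 × 3 = 1.02
Other: 0.3 (unchanged)
Relative clearance = 1.152 + 1.02 + 0.3 = 2.472.
Systemic exposure ∝ 1/CL: fold-change = 1 / 2.472 = 0.405.

0.405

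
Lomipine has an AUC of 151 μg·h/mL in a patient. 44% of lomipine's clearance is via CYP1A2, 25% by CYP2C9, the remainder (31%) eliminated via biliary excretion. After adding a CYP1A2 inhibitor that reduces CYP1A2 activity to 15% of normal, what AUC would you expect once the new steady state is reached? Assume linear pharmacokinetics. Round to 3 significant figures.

241 μg·h/mL

CYP1A2: 0.44 × 0.15 = 0.066
CYP2C9: 0.25 (unchanged)
Other: 0.31 (unchanged)
Relative clearance = 0.066 + 0.25 + 0.31 = 0.626.
AUC ∝ 1/CL, so new value = 151 / 0.626 = 241 μg·h/mL.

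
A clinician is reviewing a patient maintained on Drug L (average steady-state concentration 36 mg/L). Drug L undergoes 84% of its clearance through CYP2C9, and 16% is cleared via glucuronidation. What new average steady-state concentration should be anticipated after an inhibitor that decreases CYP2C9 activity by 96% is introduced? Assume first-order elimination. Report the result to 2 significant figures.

1.9 × 10² mg/L

The CYP2C9 pathway (84% of clearance) is reduced to 0.04× activity: 0.84 × 0.04 = 0.0336.
The remaining 16% of clearance is unaffected.
New clearance relative to baseline: 0.0336 + 0.16 = 0.1936.
Average steady-state concentration ∝ 1/CL, so new value = 36 / 0.1936 = 1.9 × 10² mg/L.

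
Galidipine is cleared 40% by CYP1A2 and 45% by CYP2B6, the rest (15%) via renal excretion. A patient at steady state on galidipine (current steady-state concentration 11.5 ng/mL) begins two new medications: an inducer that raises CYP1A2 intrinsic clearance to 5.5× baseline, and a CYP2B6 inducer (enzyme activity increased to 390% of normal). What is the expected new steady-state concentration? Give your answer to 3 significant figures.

2.80 ng/mL

CYP1A2: 0.4 × 5.5 = 2.2
CYP2B6: 0.45 × 3.9 = 1.755
Other: 0.15 (unchanged)
Relative clearance = 2.2 + 1.755 + 0.15 = 4.105.
Dividing the baseline by the relative clearance: 11.5 / 4.105 = 2.80 ng/mL.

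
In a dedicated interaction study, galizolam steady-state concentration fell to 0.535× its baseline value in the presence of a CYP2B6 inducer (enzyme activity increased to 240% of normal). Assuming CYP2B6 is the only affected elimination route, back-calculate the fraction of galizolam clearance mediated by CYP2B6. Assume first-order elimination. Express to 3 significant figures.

Let x = fm,CYP2B6. Because steady-state concentration ∝ 1/CL, relative clearance rose to 1/0.535 = 1.869.
Setting x·2.4 + (1 − x) = 1.869 and solving: x = (1.869 − 1)/(2.4 − 1) = 0.621.

0.621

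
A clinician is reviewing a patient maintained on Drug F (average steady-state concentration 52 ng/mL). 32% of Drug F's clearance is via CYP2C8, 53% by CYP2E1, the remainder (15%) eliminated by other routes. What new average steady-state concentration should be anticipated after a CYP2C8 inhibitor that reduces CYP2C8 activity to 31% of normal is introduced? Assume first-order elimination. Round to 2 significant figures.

The CYP2C8 pathway (32% of clearance) is reduced to 0.31× activity: 0.32 × 0.31 = 0.0992.
CYP2E1 (53%) and the residual 15% are unaffected.
CL_new/CL_old = 0.0992 + 0.53 + 0.15 = 0.7792.
New average steady-state concentration = baseline ÷ relative clearance = 52 / 0.7792 = 67 ng/mL.

67 ng/mL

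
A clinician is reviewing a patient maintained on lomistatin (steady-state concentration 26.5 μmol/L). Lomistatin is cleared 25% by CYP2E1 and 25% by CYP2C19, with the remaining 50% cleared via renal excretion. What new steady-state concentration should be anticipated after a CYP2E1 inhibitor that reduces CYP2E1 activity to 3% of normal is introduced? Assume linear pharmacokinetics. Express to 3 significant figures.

35.0 μmol/L

The CYP2E1 pathway (25% of clearance) is reduced to 0.03× activity: 0.25 × 0.03 = 0.0075.
CYP2C19 (25%) and the residual 50% are unaffected.
CL_new/CL_old = 0.0075 + 0.25 + 0.5 = 0.7575.
With dosing unchanged, steady-state concentration scales as 1/CL: 26.5 / 0.7575 = 35.0 μmol/L.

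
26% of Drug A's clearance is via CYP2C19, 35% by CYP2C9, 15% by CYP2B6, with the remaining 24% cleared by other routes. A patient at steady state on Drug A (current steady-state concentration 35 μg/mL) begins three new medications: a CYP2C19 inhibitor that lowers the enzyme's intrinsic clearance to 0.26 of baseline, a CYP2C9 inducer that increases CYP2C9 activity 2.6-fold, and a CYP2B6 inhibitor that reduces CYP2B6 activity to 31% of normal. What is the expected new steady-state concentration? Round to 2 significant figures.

28 μg/mL

The CYP2C19 pathway (26% of clearance) is reduced to 0.26× activity: 0.26 × 0.26 = 0.0676.
The CYP2C9 pathway (35% of clearance) increases to 2.6× activity: 0.35 × 2.6 = 0.91.
The CYP2B6 pathway (15% of clearance) is reduced to 0.31× activity: 0.15 × 0.31 = 0.0465.
Non-CYP routes (24%) are unchanged.
Relative clearance = 0.0676 + 0.91 + 0.0465 + 0.24 = 1.2641.
Dividing the baseline by the relative clearance: 35 / 1.2641 = 28 μg/mL.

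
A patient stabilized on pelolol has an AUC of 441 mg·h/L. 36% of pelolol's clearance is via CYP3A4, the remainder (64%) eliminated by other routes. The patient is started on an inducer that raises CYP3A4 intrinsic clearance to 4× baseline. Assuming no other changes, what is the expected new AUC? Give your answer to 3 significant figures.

212 mg·h/L

CYP3A4: 0.36 × 4 = 1.44
Other: 0.64 (unchanged)
New clearance relative to baseline: 1.44 + 0.64 = 2.08.
With dosing unchanged, AUC scales as 1/CL: 441 / 2.08 = 212 mg·h/L.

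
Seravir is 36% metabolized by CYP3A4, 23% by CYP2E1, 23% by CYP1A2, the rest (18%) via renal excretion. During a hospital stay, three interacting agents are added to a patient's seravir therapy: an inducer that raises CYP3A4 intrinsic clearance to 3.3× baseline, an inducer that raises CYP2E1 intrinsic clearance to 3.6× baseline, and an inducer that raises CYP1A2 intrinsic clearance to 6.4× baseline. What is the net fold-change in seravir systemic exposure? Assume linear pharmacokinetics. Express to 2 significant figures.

The CYP3A4 pathway (36% of clearance) is boosted to 3.3× activity: 0.36 × 3.3 = 1.188.
The CYP2E1 pathway (23% of clearance) rises to 3.6× activity: 0.23 × 3.6 = 0.828.
The CYP1A2 pathway (23% of clearance) increases to 6.4× activity: 0.23 × 6.4 = 1.472.
The remaining 18% of clearance is unaffected.
Relative clearance = 1.188 + 0.828 + 1.472 + 0.18 = 3.668.
Systemic exposure ∝ 1/CL: fold-change = 1 / 3.668 = 0.27.

0.27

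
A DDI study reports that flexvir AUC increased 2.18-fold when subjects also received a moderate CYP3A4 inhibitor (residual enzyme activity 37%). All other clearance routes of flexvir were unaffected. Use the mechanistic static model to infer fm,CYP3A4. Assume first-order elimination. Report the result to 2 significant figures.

CL'/CL = 1 / 2.18 = 0.4587
0.37·fm + (1 − fm) = 0.4587
fm = (0.4587 − 1) / (0.37 − 1) = 0.86

0.86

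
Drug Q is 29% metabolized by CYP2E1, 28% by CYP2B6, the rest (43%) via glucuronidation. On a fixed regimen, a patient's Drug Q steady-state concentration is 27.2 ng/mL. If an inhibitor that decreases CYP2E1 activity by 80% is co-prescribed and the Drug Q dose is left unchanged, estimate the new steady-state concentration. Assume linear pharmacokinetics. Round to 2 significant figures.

35 ng/mL

The CYP2E1 pathway (29% of clearance) falls to 0.2× activity: 0.29 × 0.2 = 0.058.
CYP2B6 (28%) and the residual 43% are unaffected.
Relative clearance = 0.058 + 0.28 + 0.43 = 0.768.
With dosing unchanged, steady-state concentration scales as 1/CL: 27.2 / 0.768 = 35 ng/mL.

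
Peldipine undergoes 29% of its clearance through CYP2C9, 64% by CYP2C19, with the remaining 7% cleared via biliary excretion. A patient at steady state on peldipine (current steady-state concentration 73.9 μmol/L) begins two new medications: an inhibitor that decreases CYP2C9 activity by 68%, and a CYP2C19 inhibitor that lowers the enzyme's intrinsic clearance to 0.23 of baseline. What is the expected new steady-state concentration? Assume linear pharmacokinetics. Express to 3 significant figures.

238 μmol/L

The CYP2C9 pathway (29% of clearance) drops to 0.32× activity: 0.29 × 0.32 = 0.0928.
The CYP2C19 pathway (64% of clearance) drops to 0.23× activity: 0.64 × 0.23 = 0.1472.
The remaining 7% of clearance is unaffected.
New clearance relative to baseline: 0.0928 + 0.1472 + 0.07 = 0.31.
New steady-state concentration = 73.9 / 0.31 = 238 μmol/L (concentration scales inversely with clearance).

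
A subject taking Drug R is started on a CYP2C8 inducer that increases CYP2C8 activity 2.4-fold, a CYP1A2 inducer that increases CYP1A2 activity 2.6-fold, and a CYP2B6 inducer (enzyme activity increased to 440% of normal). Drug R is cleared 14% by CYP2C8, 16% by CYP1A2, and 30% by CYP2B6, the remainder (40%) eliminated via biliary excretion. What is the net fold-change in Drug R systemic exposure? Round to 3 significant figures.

0.405

The CYP2C8 pathway (14% of clearance) is boosted to 2.4× activity: 0.14 × 2.4 = 0.336.
The CYP1A2 pathway (16% of clearance) increases to 2.6× activity: 0.16 × 2.6 = 0.416.
The CYP2B6 pathway (30% of clearance) rises to 4.4× activity: 0.3 × 4.4 = 1.32.
The remaining 40% of clearance is unaffected.
Relative clearance = 0.336 + 0.416 + 1.32 + 0.4 = 2.472.
Net systemic exposure ratio = 1 / 2.472 = 0.405.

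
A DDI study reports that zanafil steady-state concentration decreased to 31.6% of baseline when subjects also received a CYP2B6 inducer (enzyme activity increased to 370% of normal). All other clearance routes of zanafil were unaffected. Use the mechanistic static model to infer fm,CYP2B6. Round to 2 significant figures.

Let fm be the CYP2B6 fraction. New clearance relative to baseline = fm × 3.7 + (1 − fm).
Steady-state concentration ratio = 1 / (new CL fraction), so new CL fraction = 1 / 0.316 = 3.165.
fm × 3.7 + 1 − fm = 3.165  ⇒  fm × (3.7 − 1) = 2.165  ⇒  fm = 0.80.

0.80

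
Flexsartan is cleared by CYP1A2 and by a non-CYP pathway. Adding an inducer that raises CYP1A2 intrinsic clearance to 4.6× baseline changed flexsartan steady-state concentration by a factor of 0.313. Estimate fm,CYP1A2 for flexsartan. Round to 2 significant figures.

0.61

Write x for the fraction cleared via CYP1A2. The observed steady-state concentration change means clearance rose to 1/0.313 = 3.195 of baseline.
Only the CYP1A2 route changed, so 3.195 = x·4.6 + (1 − x), giving x = 0.61.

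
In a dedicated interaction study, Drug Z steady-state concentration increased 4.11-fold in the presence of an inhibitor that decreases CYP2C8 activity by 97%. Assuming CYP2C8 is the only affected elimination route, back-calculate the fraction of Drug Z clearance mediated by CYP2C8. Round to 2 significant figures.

CL'/CL = 1 / 4.11 = 0.2433
0.03·fm + (1 − fm) = 0.2433
fm = (0.2433 − 1) / (0.03 − 1) = 0.78

0.78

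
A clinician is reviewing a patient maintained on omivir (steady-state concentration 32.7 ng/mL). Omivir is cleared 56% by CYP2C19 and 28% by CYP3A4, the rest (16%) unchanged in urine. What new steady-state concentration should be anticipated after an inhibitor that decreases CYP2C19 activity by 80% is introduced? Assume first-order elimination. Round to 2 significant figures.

CYP2C19: 0.56 × 0.2 = 0.112
CYP3A4: 0.28 (unchanged)
Other: 0.16 (unchanged)
Relative clearance = 0.112 + 0.28 + 0.16 = 0.552.
With dosing unchanged, steady-state concentration scales as 1/CL: 32.7 / 0.552 = 59 ng/mL.

59 ng/mL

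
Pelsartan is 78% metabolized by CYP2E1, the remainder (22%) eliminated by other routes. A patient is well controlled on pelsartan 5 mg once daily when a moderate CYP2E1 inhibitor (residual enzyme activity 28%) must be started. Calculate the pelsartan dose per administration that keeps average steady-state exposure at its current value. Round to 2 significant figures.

2.2 mg

CYP2E1: 0.78 × 0.28 = 0.2184
Other: 0.22 (unchanged)
Relative clearance = 0.2184 + 0.22 = 0.4384.
Exposure is unchanged when dose changes in proportion to clearance. New dose = 5 mg × 0.4384 = 2.2 mg.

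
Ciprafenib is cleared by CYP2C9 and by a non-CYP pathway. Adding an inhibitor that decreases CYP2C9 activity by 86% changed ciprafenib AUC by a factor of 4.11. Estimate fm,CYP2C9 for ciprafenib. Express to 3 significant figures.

Call the CYP2C9 fraction fm. After the interaction, CL_new/CL_old = fm × 0.14 + (1 − fm).
AUC ratio = 1 / (new CL fraction), so new CL fraction = 1 / 4.11 = 0.2433.
fm × 0.14 + 1 − fm = 0.2433  ⇒  fm × (0.14 − 1) = −0.7567  ⇒  fm = 0.880.

0.880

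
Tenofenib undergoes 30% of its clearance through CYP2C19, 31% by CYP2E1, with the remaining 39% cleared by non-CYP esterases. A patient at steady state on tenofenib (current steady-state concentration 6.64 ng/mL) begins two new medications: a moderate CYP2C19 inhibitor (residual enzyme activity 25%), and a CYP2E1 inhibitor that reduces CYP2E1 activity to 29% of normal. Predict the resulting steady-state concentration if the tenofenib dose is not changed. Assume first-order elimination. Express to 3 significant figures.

The CYP2C19 pathway (30% of clearance) is reduced to 0.25× activity: 0.3 × 0.25 = 0.075.
The CYP2E1 pathway (31% of clearance) is reduced to 0.29× activity: 0.31 × 0.29 = 0.0899.
Non-CYP routes (39%) are unchanged.
CL_new/CL_old = 0.075 + 0.0899 + 0.39 = 0.5549.
Steady-state concentration ∝ 1/CL: new value = 6.64 / 0.5549 = 12.0 ng/mL.

12.0 ng/mL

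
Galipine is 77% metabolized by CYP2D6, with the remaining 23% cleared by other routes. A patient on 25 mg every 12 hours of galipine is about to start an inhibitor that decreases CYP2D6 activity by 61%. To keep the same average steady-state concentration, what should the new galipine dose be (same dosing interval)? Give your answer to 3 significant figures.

13.3 mg

The CYP2D6 pathway (77% of clearance) is reduced to 0.39× activity: 0.77 × 0.39 = 0.3003.
The remaining 23% of clearance is unaffected.
CL_new/CL_old = 0.3003 + 0.23 = 0.5303.
Exposure is unchanged when dose changes in proportion to clearance. New dose = 25 mg × 0.5303 = 13.3 mg.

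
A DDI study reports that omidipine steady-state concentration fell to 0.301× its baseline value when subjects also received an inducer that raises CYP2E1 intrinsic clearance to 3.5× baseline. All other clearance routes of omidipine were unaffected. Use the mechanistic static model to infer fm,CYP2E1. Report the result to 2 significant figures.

0.93

CL'/CL = 1 / 0.301 = 3.322
3.5·fm + (1 − fm) = 3.322
fm = (3.322 − 1) / (3.5 − 1) = 0.93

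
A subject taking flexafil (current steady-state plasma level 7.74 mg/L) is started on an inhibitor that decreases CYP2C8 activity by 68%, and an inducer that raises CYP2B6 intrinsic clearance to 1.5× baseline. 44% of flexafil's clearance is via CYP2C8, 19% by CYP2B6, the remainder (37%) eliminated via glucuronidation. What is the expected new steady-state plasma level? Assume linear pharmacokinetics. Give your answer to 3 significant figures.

9.73 mg/L

The CYP2C8 pathway (44% of clearance) drops to 0.32× activity: 0.44 × 0.32 = 0.1408.
The CYP2B6 pathway (19% of clearance) increases to 1.5× activity: 0.19 × 1.5 = 0.285.
Non-CYP routes (37%) are unchanged.
Relative clearance = 0.1408 + 0.285 + 0.37 = 0.7958.
Dividing the baseline by the relative clearance: 7.74 / 0.7958 = 9.73 mg/L.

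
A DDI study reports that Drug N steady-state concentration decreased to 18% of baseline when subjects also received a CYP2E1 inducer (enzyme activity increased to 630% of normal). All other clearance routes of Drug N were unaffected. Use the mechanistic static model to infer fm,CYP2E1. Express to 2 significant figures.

0.86

CL'/CL = 1 / 0.180 = 5.556
6.3·fm + (1 − fm) = 5.556
fm = (5.556 − 1) / (6.3 − 1) = 0.86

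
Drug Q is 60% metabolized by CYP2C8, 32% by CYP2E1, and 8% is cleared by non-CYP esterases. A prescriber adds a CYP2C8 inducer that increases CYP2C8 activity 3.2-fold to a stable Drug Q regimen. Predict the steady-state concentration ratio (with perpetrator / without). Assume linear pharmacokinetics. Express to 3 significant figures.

The CYP2C8 pathway (60% of clearance) increases to 3.2× activity: 0.6 × 3.2 = 1.92.
CYP2E1 (32%) and the residual 8% are unaffected.
CL_new/CL_old = 1.92 + 0.32 + 0.08 = 2.32.
Steady-state concentration is inversely proportional to clearance, so the fold-change is 1 / 2.32 = 0.431.

0.431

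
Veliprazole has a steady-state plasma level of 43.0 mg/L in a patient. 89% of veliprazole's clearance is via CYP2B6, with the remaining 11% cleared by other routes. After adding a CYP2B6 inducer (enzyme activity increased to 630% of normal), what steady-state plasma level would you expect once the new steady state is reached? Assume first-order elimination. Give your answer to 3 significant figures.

7.52 mg/L

The CYP2B6 pathway (89% of clearance) rises to 6.3× activity: 0.89 × 6.3 = 5.607.
Non-CYP routes (11%) are unchanged.
CL_new/CL_old = 5.607 + 0.11 = 5.717.
New steady-state plasma level = baseline ÷ relative clearance = 43.0 / 5.717 = 7.52 mg/L.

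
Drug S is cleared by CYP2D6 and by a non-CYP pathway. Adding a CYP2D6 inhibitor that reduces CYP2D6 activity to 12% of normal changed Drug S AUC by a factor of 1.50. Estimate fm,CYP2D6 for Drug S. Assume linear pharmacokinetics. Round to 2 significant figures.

0.38

Write x for the fraction cleared via CYP2D6. The observed AUC change means clearance fell to 1/1.50 = 0.6667 of baseline.
Setting x·0.12 + (1 − x) = 0.6667 and solving: x = (0.6667 − 1)/(0.12 − 1) = 0.38.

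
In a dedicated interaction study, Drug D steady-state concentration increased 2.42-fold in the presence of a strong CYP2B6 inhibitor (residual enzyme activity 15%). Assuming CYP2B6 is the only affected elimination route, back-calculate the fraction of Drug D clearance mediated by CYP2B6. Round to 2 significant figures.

0.69

Let x = fm,CYP2B6. Because steady-state concentration ∝ 1/CL, relative clearance fell to 1/2.42 = 0.4132.
Setting x·0.15 + (1 − x) = 0.4132 and solving: x = (0.4132 − 1)/(0.15 − 1) = 0.69.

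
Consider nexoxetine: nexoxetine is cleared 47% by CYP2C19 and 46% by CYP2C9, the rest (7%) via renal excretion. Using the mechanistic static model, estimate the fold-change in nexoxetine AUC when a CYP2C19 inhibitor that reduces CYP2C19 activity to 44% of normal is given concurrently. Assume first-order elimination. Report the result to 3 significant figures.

1.36

CYP2C19: 0.47 × 0.44 = 0.2068
CYP2C9: 0.46 (unchanged)
Other: 0.07 (unchanged)
Relative clearance = 0.2068 + 0.46 + 0.07 = 0.7368.
AUC ratio = CL_old/CL_new = 1 / 0.7368 = 1.36.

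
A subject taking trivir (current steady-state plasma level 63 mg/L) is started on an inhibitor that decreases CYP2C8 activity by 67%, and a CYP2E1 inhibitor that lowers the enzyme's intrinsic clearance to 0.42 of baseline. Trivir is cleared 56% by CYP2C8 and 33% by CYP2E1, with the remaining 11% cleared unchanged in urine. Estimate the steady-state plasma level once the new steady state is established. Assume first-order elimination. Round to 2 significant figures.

The CYP2C8 pathway (56% of clearance) drops to 0.33× activity: 0.56 × 0.33 = 0.1848.
The CYP2E1 pathway (33% of clearance) is reduced to 0.42× activity: 0.33 × 0.42 = 0.1386.
Non-CYP routes (11%) are unchanged.
Relative clearance = 0.1848 + 0.1386 + 0.11 = 0.4334.
Steady-state plasma level ∝ 1/CL: new value = 63 / 0.4334 = 1.5 × 10² mg/L.

1.5 × 10² mg/L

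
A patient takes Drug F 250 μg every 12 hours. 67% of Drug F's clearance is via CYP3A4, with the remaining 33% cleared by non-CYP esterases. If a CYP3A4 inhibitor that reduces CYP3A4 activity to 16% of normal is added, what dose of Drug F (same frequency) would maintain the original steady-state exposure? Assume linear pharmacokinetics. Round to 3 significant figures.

The CYP3A4 pathway (67% of clearance) falls to 0.16× activity: 0.67 × 0.16 = 0.1072.
Non-CYP routes (33%) are unchanged.
CL_new/CL_old = 0.1072 + 0.33 = 0.4372.
Exposure is unchanged when dose changes in proportion to clearance. New dose = 250 μg × 0.4372 = 109 μg.

109 μg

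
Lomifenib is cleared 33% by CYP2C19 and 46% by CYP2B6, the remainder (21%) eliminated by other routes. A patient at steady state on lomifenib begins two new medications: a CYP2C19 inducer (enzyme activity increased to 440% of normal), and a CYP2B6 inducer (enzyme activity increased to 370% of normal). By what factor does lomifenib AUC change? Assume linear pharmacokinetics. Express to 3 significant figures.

0.297

The CYP2C19 pathway (33% of clearance) is boosted to 4.4× activity: 0.33 × 4.4 = 1.452.
The CYP2B6 pathway (46% of clearance) rises to 3.7× activity: 0.46 × 3.7 = 1.702.
Non-CYP routes (21%) are unchanged.
New clearance relative to baseline: 1.452 + 1.702 + 0.21 = 3.364.
AUC ∝ 1/CL: fold-change = 1 / 3.364 = 0.297.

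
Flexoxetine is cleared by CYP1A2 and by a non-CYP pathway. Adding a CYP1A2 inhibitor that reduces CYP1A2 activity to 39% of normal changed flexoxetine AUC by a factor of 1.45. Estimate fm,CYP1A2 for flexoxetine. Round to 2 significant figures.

0.51

CL'/CL = 1 / 1.45 = 0.6897
0.39·fm + (1 − fm) = 0.6897
fm = (0.6897 − 1) / (0.39 − 1) = 0.51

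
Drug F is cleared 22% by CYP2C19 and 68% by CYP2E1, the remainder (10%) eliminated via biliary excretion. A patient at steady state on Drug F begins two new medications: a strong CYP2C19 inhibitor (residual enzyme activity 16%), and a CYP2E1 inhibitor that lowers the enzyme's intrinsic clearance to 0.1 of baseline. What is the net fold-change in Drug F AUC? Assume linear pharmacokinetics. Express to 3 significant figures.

The CYP2C19 pathway (22% of clearance) falls to 0.16× activity: 0.22 × 0.16 = 0.0352.
The CYP2E1 pathway (68% of clearance) falls to 0.1× activity: 0.68 × 0.1 = 0.068.
The remaining 10% of clearance is unaffected.
Relative clearance = 0.0352 + 0.068 + 0.1 = 0.2032.
Net AUC ratio = 1 / 0.2032 = 4.92.

4.92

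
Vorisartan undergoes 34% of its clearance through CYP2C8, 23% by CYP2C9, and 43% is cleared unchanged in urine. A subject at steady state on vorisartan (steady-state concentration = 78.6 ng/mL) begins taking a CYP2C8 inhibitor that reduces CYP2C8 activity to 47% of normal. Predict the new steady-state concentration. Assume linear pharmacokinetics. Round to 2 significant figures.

The CYP2C8 pathway (34% of clearance) falls to 0.47× activity: 0.34 × 0.47 = 0.1598.
CYP2C9 (23%) and the residual 43% are unaffected.
Relative clearance = 0.1598 + 0.23 + 0.43 = 0.8198.
With dosing unchanged, steady-state concentration scales as 1/CL: 78.6 / 0.8198 = 96 ng/mL.

96 ng/mL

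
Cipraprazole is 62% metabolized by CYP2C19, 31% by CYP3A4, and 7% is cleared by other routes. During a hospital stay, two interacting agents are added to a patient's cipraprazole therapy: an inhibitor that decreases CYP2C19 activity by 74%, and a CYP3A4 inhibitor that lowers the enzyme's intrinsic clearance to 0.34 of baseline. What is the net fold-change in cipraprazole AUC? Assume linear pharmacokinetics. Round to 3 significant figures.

CYP2C19: 0.62 × 0.26 = 0.1612
CYP3A4: 0.31 × 0.34 = 0.1054
Other: 0.07 (unchanged)
Relative clearance = 0.1612 + 0.1054 + 0.07 = 0.3366.
Net AUC ratio = 1 / 0.3366 = 2.97.

2.97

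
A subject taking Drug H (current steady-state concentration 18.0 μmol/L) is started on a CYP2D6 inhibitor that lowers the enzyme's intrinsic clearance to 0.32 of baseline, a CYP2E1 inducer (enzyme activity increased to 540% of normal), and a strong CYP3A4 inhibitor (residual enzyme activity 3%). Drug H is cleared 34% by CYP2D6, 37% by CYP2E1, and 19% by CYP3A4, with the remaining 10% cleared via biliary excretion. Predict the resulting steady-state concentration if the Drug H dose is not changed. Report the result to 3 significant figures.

8.14 μmol/L

The CYP2D6 pathway (34% of clearance) falls to 0.32× activity: 0.34 × 0.32 = 0.1088.
The CYP2E1 pathway (37% of clearance) rises to 5.4× activity: 0.37 × 5.4 = 1.998.
The CYP3A4 pathway (19% of clearance) is reduced to 0.03× activity: 0.19 × 0.03 = 0.0057.
Non-CYP routes (10%) are unchanged.
New clearance relative to baseline: 0.1088 + 1.998 + 0.0057 + 0.1 = 2.2125.
New steady-state concentration = 18.0 / 2.2125 = 8.14 μmol/L (concentration scales inversely with clearance).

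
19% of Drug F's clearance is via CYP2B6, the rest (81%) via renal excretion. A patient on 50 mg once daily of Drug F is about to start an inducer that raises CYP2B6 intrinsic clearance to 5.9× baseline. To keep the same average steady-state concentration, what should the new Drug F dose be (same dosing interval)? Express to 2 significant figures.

The CYP2B6 pathway (19% of clearance) rises to 5.9× activity: 0.19 × 5.9 = 1.121.
The remaining 81% of clearance is unaffected.
New clearance relative to baseline: 1.121 + 0.81 = 1.931.
Css,avg = (dose rate)/CL, so holding Css fixed requires dose ∝ CL: 50 × 1.931 = 97 mg.

97 mg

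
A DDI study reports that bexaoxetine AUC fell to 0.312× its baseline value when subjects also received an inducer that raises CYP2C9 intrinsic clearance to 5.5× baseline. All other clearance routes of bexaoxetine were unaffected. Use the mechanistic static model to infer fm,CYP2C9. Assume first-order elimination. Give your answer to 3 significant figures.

Let fm be the CYP2C9 fraction. New clearance relative to baseline = fm × 5.5 + (1 − fm).
AUC ratio = 1 / (new CL fraction), so new CL fraction = 1 / 0.312 = 3.205.
fm × 5.5 + 1 − fm = 3.205  ⇒  fm × (5.5 − 1) = 2.205  ⇒  fm = 0.490.

0.490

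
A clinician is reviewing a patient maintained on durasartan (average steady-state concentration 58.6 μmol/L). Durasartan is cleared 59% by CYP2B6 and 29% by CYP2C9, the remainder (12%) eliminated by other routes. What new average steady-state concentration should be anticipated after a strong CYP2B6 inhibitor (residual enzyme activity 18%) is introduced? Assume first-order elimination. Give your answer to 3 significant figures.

CYP2B6: 0.59 × 0.18 = 0.1062
CYP2C9: 0.29 (unchanged)
Other: 0.12 (unchanged)
New clearance relative to baseline: 0.1062 + 0.29 + 0.12 = 0.5162.
With dosing unchanged, average steady-state concentration scales as 1/CL: 58.6 / 0.5162 = 114 μmol/L.

114 μmol/L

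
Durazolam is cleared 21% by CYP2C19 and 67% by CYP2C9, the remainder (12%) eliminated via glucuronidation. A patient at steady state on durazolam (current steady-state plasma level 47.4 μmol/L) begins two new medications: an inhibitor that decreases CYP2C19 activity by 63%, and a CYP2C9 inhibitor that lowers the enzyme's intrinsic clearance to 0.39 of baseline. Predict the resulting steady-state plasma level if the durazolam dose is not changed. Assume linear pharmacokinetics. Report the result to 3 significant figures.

CYP2C19: 0.21 × 0.37 = 0.0777
CYP2C9: 0.67 × 0.39 = 0.2613
Other: 0.12 (unchanged)
CL_new/CL_old = 0.0777 + 0.2613 + 0.12 = 0.459.
New steady-state plasma level = 47.4 / 0.459 = 103 μmol/L (concentration scales inversely with clearance).

103 μmol/L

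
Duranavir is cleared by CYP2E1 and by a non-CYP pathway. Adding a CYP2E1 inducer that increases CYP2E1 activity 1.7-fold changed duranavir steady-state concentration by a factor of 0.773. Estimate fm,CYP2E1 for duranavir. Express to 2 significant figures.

CL'/CL = 1 / 0.773 = 1.294
1.7·fm + (1 − fm) = 1.294
fm = (1.294 − 1) / (1.7 − 1) = 0.42

0.42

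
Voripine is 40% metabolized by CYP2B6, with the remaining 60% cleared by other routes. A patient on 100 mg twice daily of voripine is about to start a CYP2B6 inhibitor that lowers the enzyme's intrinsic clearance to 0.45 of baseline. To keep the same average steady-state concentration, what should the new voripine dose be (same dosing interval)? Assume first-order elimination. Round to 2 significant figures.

The CYP2B6 pathway (40% of clearance) drops to 0.45× activity: 0.4 × 0.45 = 0.18.
Non-CYP routes (60%) are unchanged.
CL_new/CL_old = 0.18 + 0.6 = 0.78.
Exposure is unchanged when dose changes in proportion to clearance. New dose = 100 mg × 0.78 = 78 mg.

78 mg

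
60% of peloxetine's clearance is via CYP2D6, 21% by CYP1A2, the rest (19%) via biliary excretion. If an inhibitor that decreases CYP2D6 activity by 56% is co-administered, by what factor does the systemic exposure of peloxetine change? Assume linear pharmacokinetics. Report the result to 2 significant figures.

1.5

The CYP2D6 pathway (60% of clearance) falls to 0.44× activity: 0.6 × 0.44 = 0.264.
CYP1A2 (21%) and the residual 19% are unaffected.
Relative clearance = 0.264 + 0.21 + 0.19 = 0.664.
Systemic exposure ratio = CL_old/CL_new = 1 / 0.664 = 1.5.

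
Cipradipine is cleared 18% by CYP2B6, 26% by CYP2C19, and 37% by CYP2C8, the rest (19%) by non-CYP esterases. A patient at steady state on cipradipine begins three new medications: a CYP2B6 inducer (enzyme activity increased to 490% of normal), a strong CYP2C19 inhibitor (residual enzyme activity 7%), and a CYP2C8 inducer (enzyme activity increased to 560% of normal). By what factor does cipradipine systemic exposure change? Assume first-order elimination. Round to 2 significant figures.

0.32

CYP2B6: 0.18 × 4.9 = 0.882
CYP2C19: 0.26 × 0.07 = 0.0182
CYP2C8: 0.37 × 5.6 = 2.072
Other: 0.19 (unchanged)
Relative clearance = 0.882 + 0.0182 + 2.072 + 0.19 = 3.1622.
Systemic exposure ∝ 1/CL: fold-change = 1 / 3.1622 = 0.32.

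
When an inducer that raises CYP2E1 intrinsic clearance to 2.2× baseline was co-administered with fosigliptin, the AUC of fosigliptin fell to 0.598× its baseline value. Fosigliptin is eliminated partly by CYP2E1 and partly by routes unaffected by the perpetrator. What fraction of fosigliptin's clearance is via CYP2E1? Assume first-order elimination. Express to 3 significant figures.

Call the CYP2E1 fraction fm. After the interaction, CL_new/CL_old = fm × 2.2 + (1 − fm).
AUC ratio = 1 / (new CL fraction), so new CL fraction = 1 / 0.598 = 1.672.
fm × 2.2 + 1 − fm = 1.672  ⇒  fm × (2.2 − 1) = 0.6722  ⇒  fm = 0.560.

0.560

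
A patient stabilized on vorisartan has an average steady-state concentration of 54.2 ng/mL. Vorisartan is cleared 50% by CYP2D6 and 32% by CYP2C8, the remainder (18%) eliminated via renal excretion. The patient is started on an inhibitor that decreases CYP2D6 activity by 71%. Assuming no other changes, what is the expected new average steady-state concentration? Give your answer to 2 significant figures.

The CYP2D6 pathway (50% of clearance) falls to 0.29× activity: 0.5 × 0.29 = 0.145.
CYP2C8 (32%) and the residual 18% are unaffected.
New clearance relative to baseline: 0.145 + 0.32 + 0.18 = 0.645.
With dosing unchanged, average steady-state concentration scales as 1/CL: 54.2 / 0.645 = 84 ng/mL.

84 ng/mL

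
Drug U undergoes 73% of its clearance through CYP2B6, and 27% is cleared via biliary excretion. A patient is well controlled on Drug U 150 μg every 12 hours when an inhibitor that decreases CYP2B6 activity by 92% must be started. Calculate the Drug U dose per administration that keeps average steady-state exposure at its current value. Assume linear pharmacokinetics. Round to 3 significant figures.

The CYP2B6 pathway (73% of clearance) falls to 0.08× activity: 0.73 × 0.08 = 0.0584.
Non-CYP routes (27%) are unchanged.
Relative clearance = 0.0584 + 0.27 = 0.3284.
To maintain the same steady-state level, dose must scale with clearance: new dose = 150 × 0.3284 = 49.3 μg.

49.3 μg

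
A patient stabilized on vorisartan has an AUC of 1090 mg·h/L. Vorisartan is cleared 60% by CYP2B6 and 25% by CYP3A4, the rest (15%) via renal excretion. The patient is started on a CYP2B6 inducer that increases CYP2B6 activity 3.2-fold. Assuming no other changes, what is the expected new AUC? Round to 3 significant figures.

470 mg·h/L

The CYP2B6 pathway (60% of clearance) increases to 3.2× activity: 0.6 × 3.2 = 1.92.
CYP3A4 (25%) and the residual 15% are unaffected.
New clearance relative to baseline: 1.92 + 0.25 + 0.15 = 2.32.
New AUC = baseline ÷ relative clearance = 1090 / 2.32 = 470 mg·h/L.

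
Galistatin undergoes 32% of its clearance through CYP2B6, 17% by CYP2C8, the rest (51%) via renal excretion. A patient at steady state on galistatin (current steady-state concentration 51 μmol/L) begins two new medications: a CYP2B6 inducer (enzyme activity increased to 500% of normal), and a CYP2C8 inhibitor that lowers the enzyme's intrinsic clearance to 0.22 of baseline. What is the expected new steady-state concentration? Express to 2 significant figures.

The CYP2B6 pathway (32% of clearance) rises to 5× activity: 0.32 × 5 = 1.6.
The CYP2C8 pathway (17% of clearance) drops to 0.22× activity: 0.17 × 0.22 = 0.0374.
Non-CYP routes (51%) are unchanged.
Relative clearance = 1.6 + 0.0374 + 0.51 = 2.1474.
New steady-state concentration = 51 / 2.1474 = 24 μmol/L (concentration scales inversely with clearance).

24 μmol/L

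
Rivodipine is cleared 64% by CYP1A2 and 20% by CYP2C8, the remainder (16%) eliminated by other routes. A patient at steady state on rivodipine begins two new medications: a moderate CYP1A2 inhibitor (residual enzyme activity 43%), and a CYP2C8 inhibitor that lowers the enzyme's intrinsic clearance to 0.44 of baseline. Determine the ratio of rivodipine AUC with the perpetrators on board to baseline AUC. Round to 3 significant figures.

1.91

The CYP1A2 pathway (64% of clearance) is reduced to 0.43× activity: 0.64 × 0.43 = 0.2752.
The CYP2C8 pathway (20% of clearance) drops to 0.44× activity: 0.2 × 0.44 = 0.088.
Non-CYP routes (16%) are unchanged.
CL_new/CL_old = 0.2752 + 0.088 + 0.16 = 0.5232.
Because AUC varies inversely with clearance, the combined effect is 1 / 0.5232 = 1.91.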